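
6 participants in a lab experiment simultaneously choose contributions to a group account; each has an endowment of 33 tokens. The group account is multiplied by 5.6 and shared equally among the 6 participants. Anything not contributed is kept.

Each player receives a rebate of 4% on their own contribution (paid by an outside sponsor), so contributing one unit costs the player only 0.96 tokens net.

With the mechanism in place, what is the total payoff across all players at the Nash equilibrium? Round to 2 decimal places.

The effective private return is (5.6/6) / 0.96 = 0.9722, which is still under 1, so the mechanism doesn't change anyone's dominant strategy: zero contribution.
Everyone keeps their endowment and the group total is 6 × 33 = 198.

198.00 tokens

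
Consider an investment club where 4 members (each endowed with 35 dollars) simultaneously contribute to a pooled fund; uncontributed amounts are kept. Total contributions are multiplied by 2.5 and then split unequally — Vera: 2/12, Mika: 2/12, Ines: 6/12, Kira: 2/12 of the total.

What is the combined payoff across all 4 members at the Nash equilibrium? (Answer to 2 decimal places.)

Each unit j contributes comes back to j as 2.5 × (j's share), so j prefers to contribute only if that share exceeds 1/2.5 = 0.4000; otherwise keeping the unit dominates.
Ines alone (share 6/12) is above the threshold, contributing 35; the remaining 3 contribute 0. Total contributed: 35.
The pooled fund pays out 2.5 × 35 = 87.50 in total (split across the unequal shares, but the aggregate is all that matters for the group sum).
The 3 free-riders keep 35 each, adding 105. Group total = 105 + 87.50 = 192.50.

192.50 dollars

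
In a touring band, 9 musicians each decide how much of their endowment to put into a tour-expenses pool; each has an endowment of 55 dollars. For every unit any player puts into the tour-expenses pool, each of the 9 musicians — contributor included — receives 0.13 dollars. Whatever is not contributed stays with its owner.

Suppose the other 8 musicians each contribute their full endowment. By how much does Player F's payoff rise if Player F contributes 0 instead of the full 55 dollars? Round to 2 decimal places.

Switching from a contribution of 55 to 0 lets Player F keep an extra 55 dollars, but lowers the tour-expenses pool by 55, which costs Player F their own share of that drop: 0.13 × 55 = 7.15.
Net gain = 55 − 7.15 = 47.85. The private return per contributed unit (0.13) is below 1, so free-riding is indeed the best response regardless of what the others do.

47.85 dollars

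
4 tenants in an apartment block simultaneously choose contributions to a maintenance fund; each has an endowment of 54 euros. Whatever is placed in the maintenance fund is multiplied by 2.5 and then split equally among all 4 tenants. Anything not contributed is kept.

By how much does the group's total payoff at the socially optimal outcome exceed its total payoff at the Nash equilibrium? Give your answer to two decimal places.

Each contributed unit returns 2.5/4 = 0.6250 to its contributor — below 1 — so contributing 0 is dominant for every player. At the Nash equilibrium everyone keeps their 54, and the group total is 4 × 54 = 216.
Each contributed unit returns 2.500 to the group as a whole (0.6250 to each of 4 players), which exceeds 1, so the social optimum is full contribution: group total = 2.500 × 216 = 540.00.
Efficiency loss = 540.00 − 216 = 324.00.

324.00 euros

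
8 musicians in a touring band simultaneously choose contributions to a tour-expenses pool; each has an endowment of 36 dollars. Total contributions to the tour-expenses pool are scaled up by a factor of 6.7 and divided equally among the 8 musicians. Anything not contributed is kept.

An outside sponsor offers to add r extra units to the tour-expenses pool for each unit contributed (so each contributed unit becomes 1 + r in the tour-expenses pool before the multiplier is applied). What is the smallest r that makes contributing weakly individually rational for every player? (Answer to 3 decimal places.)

With matching at rate r, one contributed unit becomes (1 + r) in the tour-expenses pool and returns 6.7 × (1 + r) / 8 to the contributor.
Setting this equal to 1: 1 + r = 8/6.7 = 1.1940.
So the minimum matching rate is r = 1.1940 − 1 = 0.194.

0.194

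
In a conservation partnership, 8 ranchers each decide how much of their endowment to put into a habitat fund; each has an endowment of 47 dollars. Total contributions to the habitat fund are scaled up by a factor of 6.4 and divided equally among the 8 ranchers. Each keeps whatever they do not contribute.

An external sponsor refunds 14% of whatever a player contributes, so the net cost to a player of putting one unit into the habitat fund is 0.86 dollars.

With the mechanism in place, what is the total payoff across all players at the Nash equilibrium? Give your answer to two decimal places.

376.00 dollars

The effective private return is (6.4/8) / 0.86 = 0.9302, which is still under 1, so the mechanism doesn't change anyone's dominant strategy: zero contribution.
Everyone keeps their endowment and the group total is 8 × 47 = 376.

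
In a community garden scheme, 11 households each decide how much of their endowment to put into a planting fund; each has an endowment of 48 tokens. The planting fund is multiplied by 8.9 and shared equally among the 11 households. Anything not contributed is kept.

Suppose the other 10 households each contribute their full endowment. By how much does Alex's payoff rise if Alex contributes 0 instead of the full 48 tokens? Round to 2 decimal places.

9.16 tokens

Switching from a contribution of 48 to 0 lets Alex keep an extra 48 tokens, but lowers the planting fund by 48, which costs Alex their own share of that drop: 8.9/11 × 48 = 38.84.
Net gain = 48 − 38.84 = 9.16. The private return per contributed unit (0.8091) is below 1, so free-riding is indeed the best response regardless of what the others do.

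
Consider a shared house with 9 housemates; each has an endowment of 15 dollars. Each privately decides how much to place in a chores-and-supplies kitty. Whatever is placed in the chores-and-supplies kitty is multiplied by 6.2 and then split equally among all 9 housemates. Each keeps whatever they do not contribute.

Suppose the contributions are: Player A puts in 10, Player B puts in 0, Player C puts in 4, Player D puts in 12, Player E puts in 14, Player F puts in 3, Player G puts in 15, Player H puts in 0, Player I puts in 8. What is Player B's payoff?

Total contributed: 10 + 0 + 4 + 12 + 14 + 3 + 15 + 0 + 8 = 66.
Each receives 6.2 × 66 / 9 = 45.47 from the chores-and-supplies kitty.
Player B keeps 15 − 0 = 15, so Player B's payoff is 15 + 45.47 = 60.47.

60.47 dollars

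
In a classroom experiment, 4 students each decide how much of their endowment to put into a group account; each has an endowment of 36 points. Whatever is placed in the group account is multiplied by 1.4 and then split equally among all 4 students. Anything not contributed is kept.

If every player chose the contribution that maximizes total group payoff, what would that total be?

Each contributed unit returns 1.400 to the group as a whole (0.3500 to each of 4 players), which exceeds 1, so the social optimum is full contribution: group total = 1.400 × 144 = 201.60.

201.60 points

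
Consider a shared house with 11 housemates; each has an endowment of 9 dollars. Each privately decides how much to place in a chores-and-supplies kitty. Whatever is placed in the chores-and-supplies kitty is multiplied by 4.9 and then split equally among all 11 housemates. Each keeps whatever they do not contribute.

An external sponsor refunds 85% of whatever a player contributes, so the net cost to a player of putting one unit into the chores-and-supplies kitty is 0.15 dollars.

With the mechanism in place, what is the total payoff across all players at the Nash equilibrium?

569.25 dollars

The effective private return per unit is now (4.9/11) / 0.15 = 2.9697 > 1, so every player's dominant strategy flips to full contribution.
So the Nash equilibrium is full contribution by all 11; the group earns 11 × (9 × 0.85 + 4.9 × 9) = 569.25.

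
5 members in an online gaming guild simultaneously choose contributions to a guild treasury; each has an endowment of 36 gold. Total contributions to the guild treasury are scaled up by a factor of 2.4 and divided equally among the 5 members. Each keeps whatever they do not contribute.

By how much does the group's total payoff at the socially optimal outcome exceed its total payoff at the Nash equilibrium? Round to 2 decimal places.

252.00 gold

Each contributed unit returns 2.4/5 = 0.4800 to its contributor — below 1 — so contributing 0 is dominant for every player. At the Nash equilibrium everyone keeps their 36, and the group total is 5 × 36 = 180.
Each contributed unit returns 2.400 to the group as a whole (0.4800 to each of 5 players), which exceeds 1, so the social optimum is full contribution: group total = 2.400 × 180 = 432.00.
Efficiency loss = 432.00 − 180 = 252.00.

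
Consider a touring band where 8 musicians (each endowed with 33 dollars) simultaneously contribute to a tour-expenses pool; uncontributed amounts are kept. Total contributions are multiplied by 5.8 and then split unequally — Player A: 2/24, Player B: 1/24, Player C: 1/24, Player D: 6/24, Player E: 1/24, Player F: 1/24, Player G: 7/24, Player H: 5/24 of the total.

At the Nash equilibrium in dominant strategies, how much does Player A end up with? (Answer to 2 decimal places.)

80.85 dollars

Each unit j contributes comes back to j as 5.8 × (j's share), so j prefers to contribute only if that share exceeds 1/5.8 = 0.1724; otherwise keeping the unit dominates.
Player D, Player G and Player H are above the threshold, contributing 33 each; the remaining 5 contribute 0. Total contributed: 99.
Player A keeps 33 and receives 5.8 × 99 × 2/24 = 47.85 from the tour-expenses pool, for a payoff of 80.85.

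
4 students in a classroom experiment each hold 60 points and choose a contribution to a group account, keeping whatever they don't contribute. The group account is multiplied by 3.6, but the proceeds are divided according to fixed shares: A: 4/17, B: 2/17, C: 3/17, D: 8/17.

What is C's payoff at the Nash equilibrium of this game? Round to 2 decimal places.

A player with share s gets back 3.6·s per unit contributed, so full contribution is dominant for anyone with s > 1/3.6 = 0.2778 and zero contribution is dominant for anyone below.
The only share above 0.2778 is D's 8/17, contributing 60; the remaining 3 contribute 0. Total contributed: 60.
C keeps 60 and receives 3.6 × 60 × 3/17 = 38.12 from the group account, for a payoff of 98.12.

98.12 points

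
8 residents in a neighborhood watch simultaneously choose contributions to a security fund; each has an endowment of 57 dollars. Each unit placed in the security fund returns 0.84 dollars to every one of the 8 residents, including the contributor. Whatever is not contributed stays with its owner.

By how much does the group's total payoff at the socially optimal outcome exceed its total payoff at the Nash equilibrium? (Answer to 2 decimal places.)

2608.32 dollars

The private return per contributed unit is 0.84 < 1, so contributing 0 is dominant for every player. At the Nash equilibrium everyone keeps their 57, and the group total is 8 × 57 = 456.
Each contributed unit returns 6.720 to the group as a whole (0.84 to each of 8 players), which exceeds 1, so the social optimum is full contribution: group total = 6.720 × 456 = 3064.32.
Efficiency loss = 3064.32 − 456 = 2608.32.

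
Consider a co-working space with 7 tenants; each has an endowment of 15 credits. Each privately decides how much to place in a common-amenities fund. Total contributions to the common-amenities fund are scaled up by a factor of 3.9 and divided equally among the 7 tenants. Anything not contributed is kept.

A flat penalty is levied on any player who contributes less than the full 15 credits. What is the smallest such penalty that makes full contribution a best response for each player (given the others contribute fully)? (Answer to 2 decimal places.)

Given the others contribute fully, the best deviation is to contribute 0 (any partial contribution still incurs the fine and gives up units whose private return 0.5571 is below 1).
Deviating from 15 to 0 saves 15 credits but forfeits the deviator's share of the drop in the common-amenities fund: 3.9/7 × 15 = 8.36.
So the deviation gain is 15 − 8.36 = 6.64, and the fine must be at least 6.64 credits to wipe it out.

6.64 credits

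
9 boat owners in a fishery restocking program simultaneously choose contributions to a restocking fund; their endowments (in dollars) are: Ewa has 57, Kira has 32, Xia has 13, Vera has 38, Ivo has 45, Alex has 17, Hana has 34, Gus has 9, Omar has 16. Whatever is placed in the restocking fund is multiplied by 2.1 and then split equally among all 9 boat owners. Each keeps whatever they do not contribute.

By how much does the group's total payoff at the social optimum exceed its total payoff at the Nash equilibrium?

287.10 dollars

The private return per contributed unit is 2.1/9 = 0.2333 < 1 for every player regardless of endowment, so the Nash equilibrium is zero contribution and the group total is Σ E_j = 57 + 32 + 13 + 38 + 45 + 17 + 34 + 9 + 16 = 261.
Each contributed unit returns 2.100 to the group, so the social optimum is full contribution by everyone: group total = 2.100 × 261 = 548.10.
Efficiency loss = (2.100 − 1) × 261 = 287.10.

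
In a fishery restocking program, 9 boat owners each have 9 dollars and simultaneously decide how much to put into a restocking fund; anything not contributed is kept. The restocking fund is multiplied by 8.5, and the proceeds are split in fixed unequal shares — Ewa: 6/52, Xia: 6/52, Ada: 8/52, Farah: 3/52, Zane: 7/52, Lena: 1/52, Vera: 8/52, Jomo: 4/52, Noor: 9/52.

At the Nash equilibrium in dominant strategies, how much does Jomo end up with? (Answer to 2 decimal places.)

32.54 dollars

For player j, contributing a unit is worthwhile iff 8.5 × (j's share) ≥ 1, i.e. iff j's share is at least 0.1176.
Ada, Zane, Vera and Noor are above the threshold, contributing 9 each; the remaining 5 contribute 0. Total contributed: 36.
Jomo keeps 9 and receives 8.5 × 36 × 4/52 = 23.54 from the restocking fund, for a payoff of 32.54.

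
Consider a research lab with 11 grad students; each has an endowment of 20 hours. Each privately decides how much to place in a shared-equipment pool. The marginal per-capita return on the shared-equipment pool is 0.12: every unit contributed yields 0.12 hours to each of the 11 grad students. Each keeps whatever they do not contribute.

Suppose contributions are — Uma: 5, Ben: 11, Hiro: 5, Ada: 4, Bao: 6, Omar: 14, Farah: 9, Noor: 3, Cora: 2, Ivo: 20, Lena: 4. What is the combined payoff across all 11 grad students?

Total contributed: 5 + 11 + 5 + 4 + 6 + 14 + 9 + 3 + 2 + 20 + 4 = 83; total kept: 11 × 20 − 83 = 137.
The shared-equipment pool pays out 0.12 × 11 × 83 = 109.56 in aggregate.
Group total = 137 + 109.56 = 246.56.

246.56 hours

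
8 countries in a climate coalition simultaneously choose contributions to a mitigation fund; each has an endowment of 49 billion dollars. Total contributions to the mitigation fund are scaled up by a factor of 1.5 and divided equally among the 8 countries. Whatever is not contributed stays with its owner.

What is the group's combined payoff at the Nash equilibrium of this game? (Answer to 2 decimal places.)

392.00 billion dollars

Each contributed unit returns 1.5/8 = 0.1875 to its contributor — below 1 — so contributing 0 is dominant for every player. At the Nash equilibrium everyone keeps their 49, and the group total is 8 × 49 = 392.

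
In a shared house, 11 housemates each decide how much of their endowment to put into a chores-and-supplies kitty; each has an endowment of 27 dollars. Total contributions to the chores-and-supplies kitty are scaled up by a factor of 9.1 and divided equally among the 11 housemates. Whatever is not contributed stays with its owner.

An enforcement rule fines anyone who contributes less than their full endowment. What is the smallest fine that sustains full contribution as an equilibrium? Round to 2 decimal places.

4.66 dollars

Given the others contribute fully, the best deviation is to contribute 0 (any partial contribution still incurs the fine and gives up units whose private return 0.8273 is below 1).
Deviating from 27 to 0 saves 27 dollars but forfeits the deviator's share of the drop in the chores-and-supplies kitty: 9.1/11 × 27 = 22.34.
So the deviation gain is 27 − 22.34 = 4.66, and the fine must be at least 4.66 dollars to wipe it out.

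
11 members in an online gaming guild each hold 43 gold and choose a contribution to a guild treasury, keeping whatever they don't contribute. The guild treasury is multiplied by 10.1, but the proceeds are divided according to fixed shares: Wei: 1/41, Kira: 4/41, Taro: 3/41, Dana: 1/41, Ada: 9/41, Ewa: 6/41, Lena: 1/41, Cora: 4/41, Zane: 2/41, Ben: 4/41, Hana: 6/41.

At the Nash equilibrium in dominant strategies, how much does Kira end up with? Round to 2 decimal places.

170.11 gold

Player j's private return per contributed unit is 10.1 × (j's share). Contributing is weakly dominant for j when that share is at least 1/10.1 = 0.0990, and contributing 0 is dominant otherwise.
Ada, Ewa and Hana clear that bar, contributing 43 each; the remaining 8 contribute 0. Total contributed: 129.
Kira keeps 43 and receives 10.1 × 129 × 4/41 = 127.11 from the guild treasury, for a payoff of 170.11.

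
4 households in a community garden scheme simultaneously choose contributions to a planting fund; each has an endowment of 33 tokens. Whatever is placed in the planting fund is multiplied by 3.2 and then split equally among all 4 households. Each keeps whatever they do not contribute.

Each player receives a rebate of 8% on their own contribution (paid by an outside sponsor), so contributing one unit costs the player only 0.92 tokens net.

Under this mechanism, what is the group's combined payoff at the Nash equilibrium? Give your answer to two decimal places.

Even with the mechanism, each unit contributed returns only (3.2/4) / 0.92 = 0.8696 per unit of net cost, so contributing nothing is still dominant.
At the Nash equilibrium no one contributes; group total payoff = 4 × 33 = 132.

132.00 tokens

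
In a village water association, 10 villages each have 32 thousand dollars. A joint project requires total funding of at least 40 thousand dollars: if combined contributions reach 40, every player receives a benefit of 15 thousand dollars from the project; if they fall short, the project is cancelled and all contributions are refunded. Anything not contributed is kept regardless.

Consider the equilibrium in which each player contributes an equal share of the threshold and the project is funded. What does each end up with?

43 thousand dollars

Equal share of the threshold: 40/10 = 4.
At this profile no one gains by cutting their contribution: any cut drops the total below 40, the project is cancelled, contributions are refunded, and the deviator ends with 32, which is less than 32 − 4 + 15 = 43. Contributing more than 4 just wastes the excess. So contributing exactly 4 is a best response.
Each player's payoff: 32 − 4 + 15 = 43.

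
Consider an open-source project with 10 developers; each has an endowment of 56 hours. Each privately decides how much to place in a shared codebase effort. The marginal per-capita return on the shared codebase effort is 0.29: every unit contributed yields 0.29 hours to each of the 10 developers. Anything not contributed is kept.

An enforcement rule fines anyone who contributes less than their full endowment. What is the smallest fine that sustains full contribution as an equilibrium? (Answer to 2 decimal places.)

39.76 hours

Given the others contribute fully, the best deviation is to contribute 0 (any partial contribution still incurs the fine and gives up units whose private return 0.29 is below 1).
Deviating from 56 to 0 saves 56 hours but forfeits the deviator's share of the drop in the shared codebase effort: 0.29 × 56 = 16.24.
So the deviation gain is 56 − 16.24 = 39.76, and the fine must be at least 39.76 hours to wipe it out.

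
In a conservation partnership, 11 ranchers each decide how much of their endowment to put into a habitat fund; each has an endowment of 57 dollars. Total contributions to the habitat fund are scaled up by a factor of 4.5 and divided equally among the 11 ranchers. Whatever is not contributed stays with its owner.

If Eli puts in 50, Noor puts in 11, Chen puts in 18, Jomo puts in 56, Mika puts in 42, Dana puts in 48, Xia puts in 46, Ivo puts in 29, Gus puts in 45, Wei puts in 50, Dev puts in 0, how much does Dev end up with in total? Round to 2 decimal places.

Total contributed: 50 + 11 + 18 + 56 + 42 + 48 + 46 + 29 + 45 + 50 + 0 = 395.
Each receives 4.5 × 395 / 11 = 161.59 from the habitat fund.
Dev keeps 57 − 0 = 57, so Dev's payoff is 57 + 161.59 = 218.59.

218.59 dollars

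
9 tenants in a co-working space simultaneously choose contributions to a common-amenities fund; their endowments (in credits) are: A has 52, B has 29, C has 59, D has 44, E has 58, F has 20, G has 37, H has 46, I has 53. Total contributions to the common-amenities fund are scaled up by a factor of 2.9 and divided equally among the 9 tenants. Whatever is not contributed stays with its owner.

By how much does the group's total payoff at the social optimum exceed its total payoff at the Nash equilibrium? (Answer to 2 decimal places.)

756.20 credits

The private return per contributed unit is 2.9/9 = 0.3222 < 1 for every player regardless of endowment, so the Nash equilibrium is zero contribution and the group total is Σ E_j = 52 + 29 + 59 + 44 + 58 + 20 + 37 + 46 + 53 = 398.
Each contributed unit returns 2.900 to the group, so the social optimum is full contribution by everyone: group total = 2.900 × 398 = 1154.20.
Efficiency loss = (2.900 − 1) × 398 = 756.20.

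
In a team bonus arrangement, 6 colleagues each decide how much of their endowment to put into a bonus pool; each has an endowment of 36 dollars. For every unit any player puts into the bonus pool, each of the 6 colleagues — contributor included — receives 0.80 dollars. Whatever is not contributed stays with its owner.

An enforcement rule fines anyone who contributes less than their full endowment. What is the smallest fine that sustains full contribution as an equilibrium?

Given the others contribute fully, the best deviation is to contribute 0 (any partial contribution still incurs the fine and gives up units whose private return 0.80 is below 1).
Deviating from 36 to 0 saves 36 dollars but forfeits the deviator's share of the drop in the bonus pool: 0.80 × 36 = 28.80.
So the deviation gain is 36 − 28.80 = 7.20, and the fine must be at least 7.20 dollars to wipe it out.

7.20 dollars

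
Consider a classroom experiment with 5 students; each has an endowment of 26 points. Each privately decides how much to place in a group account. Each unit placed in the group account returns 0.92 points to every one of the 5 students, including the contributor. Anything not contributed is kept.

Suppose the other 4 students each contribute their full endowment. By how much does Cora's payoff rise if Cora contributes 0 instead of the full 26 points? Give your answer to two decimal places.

2.08 points

Switching from a contribution of 26 to 0 lets Cora keep an extra 26 points, but lowers the group account by 26, which costs Cora their own share of that drop: 0.92 × 26 = 23.92.
Net gain = 26 − 23.92 = 2.08. The private return per contributed unit (0.92) is below 1, so free-riding is indeed the best response regardless of what the others do.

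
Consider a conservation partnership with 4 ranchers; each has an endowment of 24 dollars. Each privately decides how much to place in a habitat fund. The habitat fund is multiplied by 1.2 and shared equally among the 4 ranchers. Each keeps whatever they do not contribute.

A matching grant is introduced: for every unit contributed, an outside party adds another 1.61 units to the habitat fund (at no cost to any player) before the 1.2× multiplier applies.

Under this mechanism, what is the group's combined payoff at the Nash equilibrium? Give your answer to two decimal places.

With the mechanism, a contributed unit returns 1.2 × 2.61 / 4 = 0.7830 per unit of net cost — still below 1 — so contributing 0 remains dominant for every player.
Everyone keeps their endowment and the group total is 4 × 24 = 96.

96.00 dollars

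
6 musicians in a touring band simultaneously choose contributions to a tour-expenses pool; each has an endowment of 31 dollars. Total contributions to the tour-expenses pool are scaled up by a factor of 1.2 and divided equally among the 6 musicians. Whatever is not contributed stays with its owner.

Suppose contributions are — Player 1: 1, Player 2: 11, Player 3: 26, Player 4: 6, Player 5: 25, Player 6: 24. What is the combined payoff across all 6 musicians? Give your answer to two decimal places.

Total contributed: 1 + 11 + 26 + 6 + 25 + 24 = 93; total kept: 6 × 31 − 93 = 93.
The tour-expenses pool pays out 1.2 × 93 = 111.60 in aggregate.
Group total = 93 + 111.60 = 204.60.

204.60 dollars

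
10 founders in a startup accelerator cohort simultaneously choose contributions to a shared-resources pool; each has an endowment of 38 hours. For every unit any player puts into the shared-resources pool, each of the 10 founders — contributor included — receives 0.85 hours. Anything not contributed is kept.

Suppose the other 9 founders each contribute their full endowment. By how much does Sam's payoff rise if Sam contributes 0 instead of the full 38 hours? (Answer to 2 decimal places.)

5.70 hours

Switching from a contribution of 38 to 0 lets Sam keep an extra 38 hours, but lowers the shared-resources pool by 38, which costs Sam their own share of that drop: 0.85 × 38 = 32.30.
Net gain = 38 − 32.30 = 5.70. The private return per contributed unit (0.85) is below 1, so free-riding is indeed the best response regardless of what the others do.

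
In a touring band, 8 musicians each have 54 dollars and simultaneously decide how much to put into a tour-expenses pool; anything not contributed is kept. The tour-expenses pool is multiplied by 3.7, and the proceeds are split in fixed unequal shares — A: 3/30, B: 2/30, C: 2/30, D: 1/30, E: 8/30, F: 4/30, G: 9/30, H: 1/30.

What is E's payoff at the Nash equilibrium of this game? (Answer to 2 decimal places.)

107.28 dollars

A player with share s gets back 3.7·s per unit contributed, so full contribution is dominant for anyone with s > 1/3.7 = 0.2703 and zero contribution is dominant for anyone below.
Only G (9/30) clears that bar, contributing 54; the remaining 7 contribute 0. Total contributed: 54.
E keeps 54 and receives 3.7 × 54 × 8/30 = 53.28 from the tour-expenses pool, for a payoff of 107.28.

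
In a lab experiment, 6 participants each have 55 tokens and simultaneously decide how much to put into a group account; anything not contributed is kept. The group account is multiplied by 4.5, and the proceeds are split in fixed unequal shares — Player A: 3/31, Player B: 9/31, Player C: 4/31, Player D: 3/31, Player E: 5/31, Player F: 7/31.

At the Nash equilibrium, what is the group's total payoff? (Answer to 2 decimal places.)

For player j, contributing a unit is worthwhile iff 4.5 × (j's share) ≥ 1, i.e. iff j's share is at least 0.2222.
The shares above 0.2222 belong to Player B and Player F, contributing 55 each; the remaining 4 contribute 0. Total contributed: 110.
The group account pays out 4.5 × 110 = 495.00 in total (split across the unequal shares, but the aggregate is all that matters for the group sum).
The 4 free-riders keep 55 each, adding 220. Group total = 220 + 495.00 = 715.00.

715.00 tokens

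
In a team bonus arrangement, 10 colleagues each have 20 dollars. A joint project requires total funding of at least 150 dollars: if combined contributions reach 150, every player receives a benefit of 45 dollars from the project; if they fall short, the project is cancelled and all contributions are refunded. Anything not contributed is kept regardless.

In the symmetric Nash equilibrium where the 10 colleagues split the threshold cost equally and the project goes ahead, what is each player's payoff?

50 dollars

Equal share of the threshold: 150/10 = 15.
At this profile no one gains by cutting their contribution: any cut drops the total below 150, the project is cancelled, contributions are refunded, and the deviator ends with 20, which is less than 20 − 15 + 45 = 50. Contributing more than 15 just wastes the excess. So contributing exactly 15 is a best response.
Each player's payoff: 20 − 15 + 45 = 50.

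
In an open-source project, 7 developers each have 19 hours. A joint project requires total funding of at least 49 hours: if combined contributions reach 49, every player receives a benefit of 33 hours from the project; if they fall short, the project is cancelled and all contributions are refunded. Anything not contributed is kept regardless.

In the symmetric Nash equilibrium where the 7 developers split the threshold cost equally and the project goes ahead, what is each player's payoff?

Equal share of the threshold: 49/7 = 7.
At this profile no one gains by cutting their contribution: any cut drops the total below 49, the project is cancelled, contributions are refunded, and the deviator ends with 19, which is less than 19 − 7 + 33 = 45. Contributing more than 7 just wastes the excess. So contributing exactly 7 is a best response.
Each player's payoff: 19 − 7 + 33 = 45.

45 hours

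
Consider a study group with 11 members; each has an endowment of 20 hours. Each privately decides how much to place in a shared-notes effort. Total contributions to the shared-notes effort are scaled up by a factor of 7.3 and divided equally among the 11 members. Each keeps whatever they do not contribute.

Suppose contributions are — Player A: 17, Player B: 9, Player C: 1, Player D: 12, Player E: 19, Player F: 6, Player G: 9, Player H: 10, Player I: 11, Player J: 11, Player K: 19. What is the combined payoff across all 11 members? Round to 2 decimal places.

Total contributed: 17 + 9 + 1 + 12 + 19 + 6 + 9 + 10 + 11 + 11 + 19 = 124; total kept: 11 × 20 − 124 = 96.
The shared-notes effort pays out 7.3 × 124 = 905.20 in aggregate.
Group total = 96 + 905.20 = 1001.20.

1001.20 hours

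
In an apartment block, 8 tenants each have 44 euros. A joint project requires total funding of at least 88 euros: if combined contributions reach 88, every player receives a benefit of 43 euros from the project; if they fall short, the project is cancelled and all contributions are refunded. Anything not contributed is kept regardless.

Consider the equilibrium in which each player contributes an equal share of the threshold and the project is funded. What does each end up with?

Equal share of the threshold: 88/8 = 11.
At this profile no one gains by cutting their contribution: any cut drops the total below 88, the project is cancelled, contributions are refunded, and the deviator ends with 44, which is less than 44 − 11 + 43 = 76. Contributing more than 11 just wastes the excess. So contributing exactly 11 is a best response.
Each player's payoff: 44 − 11 + 43 = 76.

76 euros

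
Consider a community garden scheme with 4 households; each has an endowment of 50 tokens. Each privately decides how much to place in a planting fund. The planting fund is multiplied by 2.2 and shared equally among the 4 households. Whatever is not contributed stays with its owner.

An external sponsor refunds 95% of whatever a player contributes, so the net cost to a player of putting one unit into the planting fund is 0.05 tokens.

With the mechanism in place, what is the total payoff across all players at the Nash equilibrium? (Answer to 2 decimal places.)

Under the mechanism each unit contributed yields (2.2/4) / 0.05 = 11.0000 back to its contributor per unit of net cost, which exceeds 1, making full contribution the dominant choice for everyone.
At the Nash equilibrium everyone contributes 50. Group total payoff = 4 × (50 × 0.95 + 2.2 × 50) = 630.00.

630.00 tokens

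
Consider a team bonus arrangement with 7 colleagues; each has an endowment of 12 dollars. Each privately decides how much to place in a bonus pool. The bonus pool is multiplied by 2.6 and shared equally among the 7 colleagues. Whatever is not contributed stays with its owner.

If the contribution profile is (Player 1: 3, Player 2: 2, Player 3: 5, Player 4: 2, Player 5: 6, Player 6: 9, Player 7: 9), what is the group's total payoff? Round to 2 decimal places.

Total contributed: 3 + 2 + 5 + 2 + 6 + 9 + 9 = 36; total kept: 7 × 12 − 36 = 48.
The bonus pool pays out 2.6 × 36 = 93.60 in aggregate.
Group total = 48 + 93.60 = 141.60.

141.60 dollars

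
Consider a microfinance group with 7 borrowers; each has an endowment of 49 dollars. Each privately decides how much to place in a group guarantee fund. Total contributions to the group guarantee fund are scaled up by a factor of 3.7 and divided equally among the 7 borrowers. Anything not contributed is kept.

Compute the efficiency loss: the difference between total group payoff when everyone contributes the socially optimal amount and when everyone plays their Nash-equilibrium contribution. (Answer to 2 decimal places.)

926.10 dollars

Each contributed unit returns 3.7/7 = 0.5286 to its contributor — below 1 — so contributing 0 is dominant for every player. At the Nash equilibrium everyone keeps their 49, and the group total is 7 × 49 = 343.
Each contributed unit returns 3.700 to the group as a whole (0.5286 to each of 7 players), which exceeds 1, so the social optimum is full contribution: group total = 3.700 × 343 = 1269.10.
Efficiency loss = 1269.10 − 343 = 926.10.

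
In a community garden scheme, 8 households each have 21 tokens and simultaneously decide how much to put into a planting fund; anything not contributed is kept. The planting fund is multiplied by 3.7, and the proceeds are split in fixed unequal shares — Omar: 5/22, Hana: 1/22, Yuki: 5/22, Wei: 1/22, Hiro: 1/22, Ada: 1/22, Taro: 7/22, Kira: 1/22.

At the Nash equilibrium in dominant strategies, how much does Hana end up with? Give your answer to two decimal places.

A player with share s gets back 3.7·s per unit contributed, so full contribution is dominant for anyone with s > 1/3.7 = 0.2703 and zero contribution is dominant for anyone below.
Only Taro (7/22) clears that bar, contributing 21; the remaining 7 contribute 0. Total contributed: 21.
Hana keeps 21 and receives 3.7 × 21 × 1/22 = 3.53 from the planting fund, for a payoff of 24.53.

24.53 tokens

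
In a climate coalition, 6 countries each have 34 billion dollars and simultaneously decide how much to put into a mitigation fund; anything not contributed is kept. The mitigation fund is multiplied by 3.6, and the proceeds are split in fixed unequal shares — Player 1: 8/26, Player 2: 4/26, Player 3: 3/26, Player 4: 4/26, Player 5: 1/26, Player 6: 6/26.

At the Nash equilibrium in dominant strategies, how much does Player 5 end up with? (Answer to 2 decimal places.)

For player j, contributing a unit is worthwhile iff 3.6 × (j's share) ≥ 1, i.e. iff j's share is at least 0.2778.
The only share above 0.2778 is Player 1's 8/26, contributing 34; the remaining 5 contribute 0. Total contributed: 34.
Player 5 keeps 34 and receives 3.6 × 34 × 1/26 = 4.71 from the mitigation fund, for a payoff of 38.71.

38.71 billion dollars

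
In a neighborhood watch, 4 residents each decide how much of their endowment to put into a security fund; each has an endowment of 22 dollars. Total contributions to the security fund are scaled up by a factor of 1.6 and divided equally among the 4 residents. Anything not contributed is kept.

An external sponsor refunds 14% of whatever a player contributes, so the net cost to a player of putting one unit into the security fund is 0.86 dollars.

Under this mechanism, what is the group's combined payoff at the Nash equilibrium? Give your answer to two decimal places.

88.00 dollars

The effective private return is (1.6/4) / 0.86 = 0.4651, which is still under 1, so the mechanism doesn't change anyone's dominant strategy: zero contribution.
Everyone keeps their endowment and the group total is 4 × 22 = 88.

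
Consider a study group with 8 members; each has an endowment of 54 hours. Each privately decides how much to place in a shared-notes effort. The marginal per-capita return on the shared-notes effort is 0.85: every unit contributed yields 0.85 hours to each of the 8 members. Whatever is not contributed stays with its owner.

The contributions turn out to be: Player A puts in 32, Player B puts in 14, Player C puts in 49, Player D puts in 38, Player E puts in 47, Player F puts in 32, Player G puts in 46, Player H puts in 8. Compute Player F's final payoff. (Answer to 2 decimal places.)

Total contributed: 32 + 14 + 49 + 38 + 47 + 32 + 46 + 8 = 266.
Each receives 0.85 × 266 = 226.10 from the shared-notes effort.
Player F keeps 54 − 32 = 22, so Player F's payoff is 22 + 226.10 = 248.10.

248.10 hours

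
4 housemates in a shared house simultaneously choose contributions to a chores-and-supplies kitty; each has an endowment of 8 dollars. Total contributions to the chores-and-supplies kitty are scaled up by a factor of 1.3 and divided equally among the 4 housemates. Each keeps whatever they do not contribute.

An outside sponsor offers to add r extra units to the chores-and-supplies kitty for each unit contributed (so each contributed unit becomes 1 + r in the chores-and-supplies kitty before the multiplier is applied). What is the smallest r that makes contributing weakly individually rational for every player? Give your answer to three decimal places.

With matching at rate r, one contributed unit becomes (1 + r) in the chores-and-supplies kitty and returns 1.3 × (1 + r) / 4 to the contributor.
Setting this equal to 1: 1 + r = 4/1.3 = 3.0769.
So the minimum matching rate is r = 3.0769 − 1 = 2.077.

2.077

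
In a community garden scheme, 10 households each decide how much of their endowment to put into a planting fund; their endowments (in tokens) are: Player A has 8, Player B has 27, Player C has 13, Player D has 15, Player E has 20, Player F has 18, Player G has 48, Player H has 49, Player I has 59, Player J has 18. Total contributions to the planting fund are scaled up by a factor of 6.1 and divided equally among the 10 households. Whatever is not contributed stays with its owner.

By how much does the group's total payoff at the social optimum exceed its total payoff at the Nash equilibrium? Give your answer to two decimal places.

The private return per contributed unit is 6.1/10 = 0.6100 < 1 for every player regardless of endowment, so the Nash equilibrium is zero contribution and the group total is Σ E_j = 8 + 27 + 13 + 15 + 20 + 18 + 48 + 49 + 59 + 18 = 275.
Each contributed unit returns 6.100 to the group, so the social optimum is full contribution by everyone: group total = 6.100 × 275 = 1677.50.
Efficiency loss = (6.100 − 1) × 275 = 1402.50.

1402.50 tokens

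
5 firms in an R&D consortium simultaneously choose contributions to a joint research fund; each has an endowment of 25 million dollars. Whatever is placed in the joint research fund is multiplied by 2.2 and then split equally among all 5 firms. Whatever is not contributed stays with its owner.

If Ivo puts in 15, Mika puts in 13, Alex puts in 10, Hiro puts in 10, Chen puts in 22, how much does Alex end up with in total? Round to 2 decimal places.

Total contributed: 15 + 13 + 10 + 10 + 22 = 70.
Each receives 2.2 × 70 / 5 = 30.80 from the joint research fund.
Alex keeps 25 − 10 = 15, so Alex's payoff is 15 + 30.80 = 45.80.

45.80 million dollars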